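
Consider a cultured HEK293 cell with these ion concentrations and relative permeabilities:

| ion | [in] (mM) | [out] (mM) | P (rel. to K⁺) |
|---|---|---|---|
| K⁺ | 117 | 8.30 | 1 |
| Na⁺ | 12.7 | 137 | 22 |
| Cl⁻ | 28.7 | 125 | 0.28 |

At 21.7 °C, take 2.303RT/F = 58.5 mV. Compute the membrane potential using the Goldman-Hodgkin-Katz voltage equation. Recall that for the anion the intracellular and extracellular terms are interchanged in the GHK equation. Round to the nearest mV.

50 mV

Vm = 58.5 · log₁₀[(Σ P·[cation]ₒ + Σ P·[anion]ᵢ) / (Σ P·[cation]ᵢ + Σ P·[anion]ₒ)]
Numerator = 1×8.30 + 22×137 + 0.28×28.7 = 3030
Denominator = 1×117 + 22×12.7 + 0.28×125 = 431.4
Vm = 58.5 · log₁₀(7.0244) = 58.5 × (0.8466) = 49.53 mV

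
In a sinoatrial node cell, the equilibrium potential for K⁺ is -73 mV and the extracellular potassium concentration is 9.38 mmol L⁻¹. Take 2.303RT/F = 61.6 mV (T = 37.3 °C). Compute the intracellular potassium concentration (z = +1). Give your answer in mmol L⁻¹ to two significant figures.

Nernst: E = (61.6/1) · log₁₀([out]/[in]), so log₁₀([out]/[in]) = -73.0 × 1 / 61.6 = -1.1851.
[out]/[in] = 10^(-1.1851) = 0.0653.
[in] = 9.38 / 0.0653 = 143.6 mmol L⁻¹.

140 mmol L⁻¹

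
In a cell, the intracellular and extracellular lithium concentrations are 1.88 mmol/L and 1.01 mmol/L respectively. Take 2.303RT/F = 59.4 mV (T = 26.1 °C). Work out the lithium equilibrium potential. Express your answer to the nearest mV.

E = (59.4/z) · log₁₀([Li⁺]_out/[Li⁺]_in) with z = +1.
= (59.4/1) · log₁₀(1.01/1.88) = 59.40 · log₁₀(0.5372)
= 59.40 · (-0.2698) = -16.03 mV

-16 mV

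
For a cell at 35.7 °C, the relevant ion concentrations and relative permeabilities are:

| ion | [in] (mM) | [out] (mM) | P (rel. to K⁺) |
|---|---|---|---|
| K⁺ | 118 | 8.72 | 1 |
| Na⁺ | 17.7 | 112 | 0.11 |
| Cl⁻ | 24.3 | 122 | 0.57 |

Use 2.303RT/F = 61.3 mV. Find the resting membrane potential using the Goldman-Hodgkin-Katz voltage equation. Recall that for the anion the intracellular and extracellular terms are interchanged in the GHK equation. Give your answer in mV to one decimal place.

-45.0 mV

Vm = 61.3 · log₁₀[(Σ P·[cation]ₒ + Σ P·[anion]ᵢ) / (Σ P·[cation]ᵢ + Σ P·[anion]ₒ)]
Numerator = 1×8.72 + 0.11×112 + 0.57×24.3 = 34.89
Denominator = 1×118 + 0.11×17.7 + 0.57×122 = 189.5
Vm = 61.3 · log₁₀(0.18413) = 61.3 × (-0.7349) = -45.05 mV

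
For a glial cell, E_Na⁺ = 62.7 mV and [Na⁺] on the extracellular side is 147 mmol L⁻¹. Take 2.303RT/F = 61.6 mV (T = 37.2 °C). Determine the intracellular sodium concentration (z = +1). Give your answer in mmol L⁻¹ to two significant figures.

14 mmol L⁻¹

Nernst: E = (61.6/1) · log₁₀([out]/[in]), so log₁₀([out]/[in]) = 62.7 × 1 / 61.6 = 1.0179.
[out]/[in] = 10^(1.0179) = 10.42.
[in] = 147 / 10.42 = 14.11 mmol L⁻¹.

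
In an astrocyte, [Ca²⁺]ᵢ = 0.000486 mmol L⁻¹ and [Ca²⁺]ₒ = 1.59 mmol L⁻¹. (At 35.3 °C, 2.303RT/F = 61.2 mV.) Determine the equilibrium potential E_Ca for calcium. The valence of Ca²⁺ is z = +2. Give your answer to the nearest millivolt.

108 mV

E = (61.2/z) · log₁₀([Ca²⁺]_out/[Ca²⁺]_in) with z = +2.
= (61.2/2) · log₁₀(1.59/0.000486) = 30.60 · log₁₀(3272)
= 30.60 · (3.5148) = 107.55 mV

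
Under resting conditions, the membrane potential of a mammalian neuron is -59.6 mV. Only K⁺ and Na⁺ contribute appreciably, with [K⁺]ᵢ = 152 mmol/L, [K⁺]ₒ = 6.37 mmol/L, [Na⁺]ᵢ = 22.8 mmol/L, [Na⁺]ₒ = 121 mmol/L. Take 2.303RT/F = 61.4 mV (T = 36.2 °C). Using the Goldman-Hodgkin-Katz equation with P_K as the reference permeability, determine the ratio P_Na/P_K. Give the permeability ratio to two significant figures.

Let α = P_Na/P_K. GHK: Vm = 61.4·log₁₀[(Kₒ + α·Naₒ)/(Kᵢ + α·Naᵢ)].
10^(Vm/61.4) = 10^(-59.6/61.4) = 0.10698
So 0.10698·(Kᵢ + α·Naᵢ) = Kₒ + α·Naₒ → α = (0.10698·152.0 − 6.37) / (121.0 − 0.10698·22.8)
α = (16.26 − 6.37) / (121.0 − 2.439) = 9.891/118.6 = 0.08343

0.083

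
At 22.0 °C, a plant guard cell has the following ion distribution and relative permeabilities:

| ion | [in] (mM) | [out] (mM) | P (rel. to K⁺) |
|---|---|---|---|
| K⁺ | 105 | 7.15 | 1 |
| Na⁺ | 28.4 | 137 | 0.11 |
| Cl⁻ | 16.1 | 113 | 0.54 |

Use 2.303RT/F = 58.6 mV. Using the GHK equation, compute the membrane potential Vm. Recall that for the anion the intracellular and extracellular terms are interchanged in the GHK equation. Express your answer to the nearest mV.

Vm = 58.6 · log₁₀[(Σ P·[cation]ₒ + Σ P·[anion]ᵢ) / (Σ P·[cation]ᵢ + Σ P·[anion]ₒ)]
Numerator = 1×7.15 + 0.11×137 + 0.54×16.1 = 30.91
Denominator = 1×105 + 0.11×28.4 + 0.54×113 = 169.1
Vm = 58.6 · log₁₀(0.18277) = 58.6 × (-0.7381) = -43.25 mV

-43 mV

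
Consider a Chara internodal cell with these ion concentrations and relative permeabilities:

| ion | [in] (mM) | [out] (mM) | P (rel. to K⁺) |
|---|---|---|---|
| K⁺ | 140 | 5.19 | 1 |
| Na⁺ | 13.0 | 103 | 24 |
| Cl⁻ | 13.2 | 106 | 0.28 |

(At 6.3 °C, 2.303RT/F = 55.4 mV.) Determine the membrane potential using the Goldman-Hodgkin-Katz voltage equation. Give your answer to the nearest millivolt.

Vm = 55.4 · log₁₀[(Σ P·[cation]ₒ + Σ P·[anion]ᵢ) / (Σ P·[cation]ᵢ + Σ P·[anion]ₒ)]
Numerator = 1×5.19 + 24×103 + 0.28×13.2 = 2481
Denominator = 1×140 + 24×13.0 + 0.28×106 = 481.7
Vm = 55.4 · log₁₀(5.1505) = 55.4 × (0.7118) = 39.44 mV

39 mV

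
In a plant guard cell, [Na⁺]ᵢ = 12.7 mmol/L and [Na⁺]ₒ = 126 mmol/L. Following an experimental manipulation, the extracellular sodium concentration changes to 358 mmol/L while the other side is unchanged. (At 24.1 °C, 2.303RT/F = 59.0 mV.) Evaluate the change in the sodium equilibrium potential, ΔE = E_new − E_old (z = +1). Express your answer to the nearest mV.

27 mV

E_old = (59.0/1)·log₁₀(126/12.7) = 58.80 mV
E_new = (59.0/1)·log₁₀(358/12.7) = 85.55 mV
ΔE = 85.55 − (58.80) = 26.76 mV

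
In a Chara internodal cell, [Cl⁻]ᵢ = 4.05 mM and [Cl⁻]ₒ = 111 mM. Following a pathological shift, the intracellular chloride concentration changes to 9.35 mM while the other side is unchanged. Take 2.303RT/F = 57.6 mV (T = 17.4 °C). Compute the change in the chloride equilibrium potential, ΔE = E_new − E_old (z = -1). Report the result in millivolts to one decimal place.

20.9 mV

E_old = (57.6/-1)·log₁₀(111/4.05) = -82.82 mV
E_new = (57.6/-1)·log₁₀(111/9.35) = -61.89 mV
ΔE = -61.89 − (-82.82) = 20.93 mV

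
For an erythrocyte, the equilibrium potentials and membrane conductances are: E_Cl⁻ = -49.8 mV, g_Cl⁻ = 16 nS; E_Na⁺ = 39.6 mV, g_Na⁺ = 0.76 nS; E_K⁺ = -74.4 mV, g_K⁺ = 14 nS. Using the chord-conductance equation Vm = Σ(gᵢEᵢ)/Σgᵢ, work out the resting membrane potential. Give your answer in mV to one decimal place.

-58.8 mV

Σ gᵢEᵢ = 16·(-49.8) + 0.76·(39.6) + 14·(-74.4) = -1808.30
Σ gᵢ = 16 + 0.76 + 14 = 30.76
Vm = -1808.30 / 30.76 = -58.79 mV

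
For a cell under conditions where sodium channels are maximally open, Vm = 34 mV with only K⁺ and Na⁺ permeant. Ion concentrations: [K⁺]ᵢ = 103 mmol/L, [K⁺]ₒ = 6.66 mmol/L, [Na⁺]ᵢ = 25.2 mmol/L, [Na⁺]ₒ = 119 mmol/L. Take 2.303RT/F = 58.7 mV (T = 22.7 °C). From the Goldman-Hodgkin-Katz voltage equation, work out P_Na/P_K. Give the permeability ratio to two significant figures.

16

Let α = P_Na/P_K. GHK: Vm = 58.7·log₁₀[(Kₒ + α·Naₒ)/(Kᵢ + α·Naᵢ)].
10^(Vm/58.7) = 10^(34.0/58.7) = 3.795
So 3.795·(Kᵢ + α·Naᵢ) = Kₒ + α·Naₒ → α = (3.795·103.0 − 6.66) / (119.0 − 3.795·25.2)
α = (390.9 − 6.66) / (119.0 − 95.64) = 384.2/23.36 = 16.44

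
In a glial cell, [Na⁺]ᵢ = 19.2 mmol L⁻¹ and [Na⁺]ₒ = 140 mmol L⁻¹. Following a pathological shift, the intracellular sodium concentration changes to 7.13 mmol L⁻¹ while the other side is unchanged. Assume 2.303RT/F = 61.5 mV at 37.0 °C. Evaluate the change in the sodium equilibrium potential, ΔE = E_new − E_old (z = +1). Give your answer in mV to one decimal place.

26.5 mV

E_old = (61.5/1)·log₁₀(140/19.2) = 53.06 mV
E_new = (61.5/1)·log₁₀(140/7.13) = 79.52 mV
ΔE = 79.52 − (53.06) = 26.46 mV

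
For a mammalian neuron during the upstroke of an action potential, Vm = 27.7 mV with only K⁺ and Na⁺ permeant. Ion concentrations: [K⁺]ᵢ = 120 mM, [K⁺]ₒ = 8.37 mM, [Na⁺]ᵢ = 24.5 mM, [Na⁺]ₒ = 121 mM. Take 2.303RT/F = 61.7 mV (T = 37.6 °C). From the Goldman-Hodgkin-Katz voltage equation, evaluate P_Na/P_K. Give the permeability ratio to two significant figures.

6.3

Let α = P_Na/P_K. GHK: Vm = 61.7·log₁₀[(Kₒ + α·Naₒ)/(Kᵢ + α·Naᵢ)].
10^(Vm/61.7) = 10^(27.7/61.7) = 2.8116
So 2.8116·(Kᵢ + α·Naᵢ) = Kₒ + α·Naₒ → α = (2.8116·120.0 − 8.37) / (121.0 − 2.8116·24.5)
α = (337.4 − 8.37) / (121.0 − 68.88) = 329/52.12 = 6.313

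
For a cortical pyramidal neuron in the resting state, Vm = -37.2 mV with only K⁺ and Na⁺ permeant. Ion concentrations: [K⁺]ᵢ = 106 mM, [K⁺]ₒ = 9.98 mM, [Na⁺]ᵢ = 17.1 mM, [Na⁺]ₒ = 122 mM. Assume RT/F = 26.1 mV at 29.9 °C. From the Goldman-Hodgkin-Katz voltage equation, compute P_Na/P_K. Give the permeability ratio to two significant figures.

0.13

Let α = P_Na/P_K. GHK: Vm = 26.1·ln[(Kₒ + α·Naₒ)/(Kᵢ + α·Naᵢ)].
e^(Vm/26.1) = e^(-37.2/26.1) = 0.24044
So 0.24044·(Kᵢ + α·Naᵢ) = Kₒ + α·Naₒ → α = (0.24044·106.0 − 9.98) / (122.0 − 0.24044·17.1)
α = (25.49 − 9.98) / (122.0 − 4.112) = 15.51/117.9 = 0.1315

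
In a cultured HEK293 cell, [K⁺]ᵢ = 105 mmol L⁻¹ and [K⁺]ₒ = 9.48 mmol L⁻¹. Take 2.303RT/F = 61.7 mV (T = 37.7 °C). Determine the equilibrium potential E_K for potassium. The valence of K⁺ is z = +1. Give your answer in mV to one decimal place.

-64.4 mV

E = (61.7/z) · log₁₀([K⁺]_out/[K⁺]_in) with z = +1.
= (61.7/1) · log₁₀(9.48/105) = 61.70 · log₁₀(0.09029)
= 61.70 · (-1.0444) = -64.44 mV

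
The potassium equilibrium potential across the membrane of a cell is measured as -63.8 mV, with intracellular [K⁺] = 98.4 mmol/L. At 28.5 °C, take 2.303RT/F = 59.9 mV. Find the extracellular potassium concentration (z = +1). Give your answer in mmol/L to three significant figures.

Nernst: E = (59.9/1) · log₁₀([out]/[in]), so log₁₀([out]/[in]) = -63.8 × 1 / 59.9 = -1.0651.
[out]/[in] = 10^(-1.0651) = 0.08608.
[out] = 0.08608 × 98.4 = 8.47 mmol/L.

8.47 mmol/L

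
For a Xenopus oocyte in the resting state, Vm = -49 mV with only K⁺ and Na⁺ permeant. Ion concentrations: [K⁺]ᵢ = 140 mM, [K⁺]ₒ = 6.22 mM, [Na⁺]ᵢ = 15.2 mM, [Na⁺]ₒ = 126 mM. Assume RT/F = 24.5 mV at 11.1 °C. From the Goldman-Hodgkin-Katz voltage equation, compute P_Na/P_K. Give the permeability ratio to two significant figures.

Let α = P_Na/P_K. GHK: Vm = 24.5·ln[(Kₒ + α·Naₒ)/(Kᵢ + α·Naᵢ)].
e^(Vm/24.5) = e^(-49.0/24.5) = 0.13534
So 0.13534·(Kᵢ + α·Naᵢ) = Kₒ + α·Naₒ → α = (0.13534·140.0 − 6.22) / (126.0 − 0.13534·15.2)
α = (18.95 − 6.22) / (126.0 − 2.057) = 12.73/123.9 = 0.1027

0.10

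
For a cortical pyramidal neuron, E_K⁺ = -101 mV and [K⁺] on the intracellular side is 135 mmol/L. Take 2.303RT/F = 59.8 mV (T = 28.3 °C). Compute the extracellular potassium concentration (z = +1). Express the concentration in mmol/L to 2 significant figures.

2.8 mmol/L

Nernst: E = (59.8/1) · log₁₀([out]/[in]), so log₁₀([out]/[in]) = -101.0 × 1 / 59.8 = -1.6890.
[out]/[in] = 10^(-1.6890) = 0.02047.
[out] = 0.02047 × 135 = 2.763 mmol/L.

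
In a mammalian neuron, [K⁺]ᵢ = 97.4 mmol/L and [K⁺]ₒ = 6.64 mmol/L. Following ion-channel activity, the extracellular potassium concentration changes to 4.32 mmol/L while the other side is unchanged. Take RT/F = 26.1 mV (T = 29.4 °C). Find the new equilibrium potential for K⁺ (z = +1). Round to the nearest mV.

-81 mV

After the shift: [K⁺]_out = 4.32, [K⁺]_in = 97.4 mmol/L.
E_new = (26.1/1)·ln(4.32/97.4) = 26.10 · (-3.1156) = -81.32 mV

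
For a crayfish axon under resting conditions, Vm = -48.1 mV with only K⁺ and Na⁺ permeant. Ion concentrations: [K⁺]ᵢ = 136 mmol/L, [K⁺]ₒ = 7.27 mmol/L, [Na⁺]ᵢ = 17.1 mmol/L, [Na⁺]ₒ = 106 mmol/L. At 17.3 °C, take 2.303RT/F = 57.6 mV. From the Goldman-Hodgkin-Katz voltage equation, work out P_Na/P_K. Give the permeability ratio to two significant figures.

Let α = P_Na/P_K. GHK: Vm = 57.6·log₁₀[(Kₒ + α·Naₒ)/(Kᵢ + α·Naᵢ)].
10^(Vm/57.6) = 10^(-48.1/57.6) = 0.14619
So 0.14619·(Kᵢ + α·Naᵢ) = Kₒ + α·Naₒ → α = (0.14619·136.0 − 7.27) / (106.0 − 0.14619·17.1)
α = (19.88 − 7.27) / (106.0 − 2.5) = 12.61/103.5 = 0.1219

0.12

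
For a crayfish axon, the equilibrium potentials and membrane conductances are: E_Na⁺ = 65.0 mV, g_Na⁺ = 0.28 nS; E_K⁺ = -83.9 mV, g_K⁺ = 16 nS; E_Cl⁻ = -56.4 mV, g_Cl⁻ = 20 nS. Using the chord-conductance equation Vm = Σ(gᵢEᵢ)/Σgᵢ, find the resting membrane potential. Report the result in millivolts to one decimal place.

Σ gᵢEᵢ = 0.28·(65.0) + 16·(-83.9) + 20·(-56.4) = -2452.20
Σ gᵢ = 0.28 + 16 + 20 = 36.28
Vm = -2452.20 / 36.28 = -67.59 mV

-67.6 mV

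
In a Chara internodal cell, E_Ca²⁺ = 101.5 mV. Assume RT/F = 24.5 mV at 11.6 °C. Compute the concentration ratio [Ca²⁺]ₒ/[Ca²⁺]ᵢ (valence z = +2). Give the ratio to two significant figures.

ln([out]/[in]) = E·z/(24.5) = 101.5 × 2 / 24.5 = 8.2857
[out]/[in] = e^(8.2857) = 3967

4000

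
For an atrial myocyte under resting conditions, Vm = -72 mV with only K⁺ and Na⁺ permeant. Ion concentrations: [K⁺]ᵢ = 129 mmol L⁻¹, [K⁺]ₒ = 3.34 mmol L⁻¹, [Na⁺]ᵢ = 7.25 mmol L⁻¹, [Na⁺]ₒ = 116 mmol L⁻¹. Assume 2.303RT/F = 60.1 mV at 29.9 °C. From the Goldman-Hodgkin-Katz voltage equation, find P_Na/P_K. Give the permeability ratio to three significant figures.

Let α = P_Na/P_K. GHK: Vm = 60.1·log₁₀[(Kₒ + α·Naₒ)/(Kᵢ + α·Naᵢ)].
10^(Vm/60.1) = 10^(-72.0/60.1) = 0.063386
So 0.063386·(Kᵢ + α·Naᵢ) = Kₒ + α·Naₒ → α = (0.063386·129.0 − 3.34) / (116.0 − 0.063386·7.25)
α = (8.177 − 3.34) / (116.0 − 0.4596) = 4.837/115.5 = 0.04186

0.0419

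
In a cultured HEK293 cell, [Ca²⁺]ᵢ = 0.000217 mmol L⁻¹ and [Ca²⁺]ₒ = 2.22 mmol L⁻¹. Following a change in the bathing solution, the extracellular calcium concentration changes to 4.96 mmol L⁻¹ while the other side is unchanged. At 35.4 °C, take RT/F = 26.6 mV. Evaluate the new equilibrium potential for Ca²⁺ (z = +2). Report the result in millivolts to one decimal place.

After the shift: [Ca²⁺]_out = 4.96, [Ca²⁺]_in = 0.000217 mmol L⁻¹.
E_new = (26.6/2)·ln(4.96/0.000217) = 13.30 · (10.0370) = 133.49 mV

133.5 mV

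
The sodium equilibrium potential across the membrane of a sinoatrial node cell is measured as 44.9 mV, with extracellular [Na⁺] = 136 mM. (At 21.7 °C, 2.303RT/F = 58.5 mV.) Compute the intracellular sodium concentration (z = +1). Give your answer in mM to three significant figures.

23.2 mM

Nernst: E = (58.5/1) · log₁₀([out]/[in]), so log₁₀([out]/[in]) = 44.9 × 1 / 58.5 = 0.7675.
[out]/[in] = 10^(0.7675) = 5.855.
[in] = 136 / 5.855 = 23.23 mM.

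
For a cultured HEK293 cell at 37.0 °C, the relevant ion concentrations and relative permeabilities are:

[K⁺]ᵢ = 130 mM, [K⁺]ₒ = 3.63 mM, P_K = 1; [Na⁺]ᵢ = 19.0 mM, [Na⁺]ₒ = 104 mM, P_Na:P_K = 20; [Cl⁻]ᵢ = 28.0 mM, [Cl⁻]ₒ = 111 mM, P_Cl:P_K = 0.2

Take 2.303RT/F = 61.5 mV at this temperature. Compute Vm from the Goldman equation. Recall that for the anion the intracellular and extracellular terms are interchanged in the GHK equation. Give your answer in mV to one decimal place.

Vm = 61.5 · log₁₀[(Σ P·[cation]ₒ + Σ P·[anion]ᵢ) / (Σ P·[cation]ᵢ + Σ P·[anion]ₒ)]
Numerator = 1×3.63 + 20×104 + 0.2×28.0 = 2089
Denominator = 1×130 + 20×19.0 + 0.2×111 = 532.2
Vm = 61.5 · log₁₀(3.9256) = 61.5 × (0.5939) = 36.53 mV

36.5 mV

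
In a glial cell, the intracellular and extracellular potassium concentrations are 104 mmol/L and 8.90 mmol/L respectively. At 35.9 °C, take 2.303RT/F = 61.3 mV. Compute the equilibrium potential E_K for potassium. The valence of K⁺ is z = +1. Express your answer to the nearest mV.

E = (61.3/z) · log₁₀([K⁺]_out/[K⁺]_in) with z = +1.
= (61.3/1) · log₁₀(8.90/104) = 61.30 · log₁₀(0.08558)
= 61.30 · (-1.0676) = -65.45 mV

-65 mV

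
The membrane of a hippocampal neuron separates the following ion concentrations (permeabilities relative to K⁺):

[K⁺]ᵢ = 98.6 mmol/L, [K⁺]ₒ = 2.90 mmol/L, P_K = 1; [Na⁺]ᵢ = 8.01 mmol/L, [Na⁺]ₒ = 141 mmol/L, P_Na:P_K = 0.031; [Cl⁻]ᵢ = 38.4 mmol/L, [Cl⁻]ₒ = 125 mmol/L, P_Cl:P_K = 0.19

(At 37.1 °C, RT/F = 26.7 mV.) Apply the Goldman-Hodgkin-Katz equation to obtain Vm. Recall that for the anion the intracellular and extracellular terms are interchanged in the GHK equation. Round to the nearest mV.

Vm = 26.7 · ln[(Σ P·[cation]ₒ + Σ P·[anion]ᵢ) / (Σ P·[cation]ᵢ + Σ P·[anion]ₒ)]
Numerator = 1×2.90 + 0.031×141 + 0.19×38.4 = 14.57
Denominator = 1×98.6 + 0.031×8.01 + 0.19×125 = 122.6
Vm = 26.7 · ln(0.11882) = 26.7 × (-2.1302) = -56.88 mV

-57 mV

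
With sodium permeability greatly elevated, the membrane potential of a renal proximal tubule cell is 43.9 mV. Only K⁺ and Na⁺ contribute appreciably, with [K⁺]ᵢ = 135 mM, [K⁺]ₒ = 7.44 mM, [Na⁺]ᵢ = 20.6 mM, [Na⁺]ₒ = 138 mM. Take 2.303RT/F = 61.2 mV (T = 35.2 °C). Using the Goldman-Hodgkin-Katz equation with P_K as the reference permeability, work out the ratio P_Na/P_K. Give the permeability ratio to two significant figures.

Let α = P_Na/P_K. GHK: Vm = 61.2·log₁₀[(Kₒ + α·Naₒ)/(Kᵢ + α·Naᵢ)].
10^(Vm/61.2) = 10^(43.9/61.2) = 5.2158
So 5.2158·(Kᵢ + α·Naᵢ) = Kₒ + α·Naₒ → α = (5.2158·135.0 − 7.44) / (138.0 − 5.2158·20.6)
α = (704.1 − 7.44) / (138.0 − 107.4) = 696.7/30.55 = 22.8

23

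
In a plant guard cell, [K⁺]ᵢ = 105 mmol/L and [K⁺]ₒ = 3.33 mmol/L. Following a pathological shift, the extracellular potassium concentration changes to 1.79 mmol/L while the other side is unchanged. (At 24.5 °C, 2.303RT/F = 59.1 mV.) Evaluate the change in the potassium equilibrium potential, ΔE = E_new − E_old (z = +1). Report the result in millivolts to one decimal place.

-15.9 mV

E_old = (59.1/1)·log₁₀(3.33/105) = -88.58 mV
E_new = (59.1/1)·log₁₀(1.79/105) = -104.51 mV
ΔE = -104.51 − (-88.58) = -15.93 mV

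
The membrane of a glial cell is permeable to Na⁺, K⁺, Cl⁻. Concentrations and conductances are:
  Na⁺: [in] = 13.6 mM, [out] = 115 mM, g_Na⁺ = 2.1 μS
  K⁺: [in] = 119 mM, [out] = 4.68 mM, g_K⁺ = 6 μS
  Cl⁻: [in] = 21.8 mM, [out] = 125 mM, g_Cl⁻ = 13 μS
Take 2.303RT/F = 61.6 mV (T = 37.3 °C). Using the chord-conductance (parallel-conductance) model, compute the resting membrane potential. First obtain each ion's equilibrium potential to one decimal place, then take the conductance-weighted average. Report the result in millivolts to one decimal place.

-47.7 mV

E_Na⁺ = (61.6/1)·log₁₀(115/13.6) = 57.1 mV
E_K⁺ = (61.6/1)·log₁₀(4.68/119) = -86.6 mV
E_Cl⁻ = (61.6/-1)·log₁₀(125/21.8) = -46.7 mV
Vm = (Σ gᵢEᵢ)/(Σ gᵢ) = (2.1·57.1 + 6·-86.6 + 13·-46.7) / (2.1 + 6 + 13)
= -1006.79 / 21.1 = -47.72 mV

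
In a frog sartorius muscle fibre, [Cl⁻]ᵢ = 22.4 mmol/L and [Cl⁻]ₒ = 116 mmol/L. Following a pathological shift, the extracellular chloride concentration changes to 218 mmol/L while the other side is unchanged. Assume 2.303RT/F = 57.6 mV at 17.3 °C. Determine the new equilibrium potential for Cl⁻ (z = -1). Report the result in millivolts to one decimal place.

After the shift: [Cl⁻]_out = 218, [Cl⁻]_in = 22.4 mmol/L.
E_new = (57.6/-1)·log₁₀(218/22.4) = -57.60 · (0.9882) = -56.92 mV

-56.9 mV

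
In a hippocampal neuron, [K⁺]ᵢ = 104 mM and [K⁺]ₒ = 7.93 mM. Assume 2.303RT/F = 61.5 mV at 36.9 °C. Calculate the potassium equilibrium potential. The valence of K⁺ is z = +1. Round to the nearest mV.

-69 mV

E = (61.5/z) · log₁₀([K⁺]_out/[K⁺]_in) with z = +1.
= (61.5/1) · log₁₀(7.93/104) = 61.50 · log₁₀(0.07625)
= 61.50 · (-1.1178) = -68.74 mV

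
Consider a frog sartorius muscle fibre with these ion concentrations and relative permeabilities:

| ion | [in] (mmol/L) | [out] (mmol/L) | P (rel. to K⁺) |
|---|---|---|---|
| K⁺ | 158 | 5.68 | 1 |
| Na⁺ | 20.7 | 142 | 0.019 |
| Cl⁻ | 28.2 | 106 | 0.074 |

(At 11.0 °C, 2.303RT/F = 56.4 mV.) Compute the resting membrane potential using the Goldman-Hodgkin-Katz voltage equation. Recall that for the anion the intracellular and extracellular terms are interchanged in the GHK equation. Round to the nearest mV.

Vm = 56.4 · log₁₀[(Σ P·[cation]ₒ + Σ P·[anion]ᵢ) / (Σ P·[cation]ᵢ + Σ P·[anion]ₒ)]
Numerator = 1×5.68 + 0.019×142 + 0.074×28.2 = 10.46
Denominator = 1×158 + 0.019×20.7 + 0.074×106 = 166.2
Vm = 56.4 · log₁₀(0.062951) = 56.4 × (-1.2010) = -67.74 mV

-68 mV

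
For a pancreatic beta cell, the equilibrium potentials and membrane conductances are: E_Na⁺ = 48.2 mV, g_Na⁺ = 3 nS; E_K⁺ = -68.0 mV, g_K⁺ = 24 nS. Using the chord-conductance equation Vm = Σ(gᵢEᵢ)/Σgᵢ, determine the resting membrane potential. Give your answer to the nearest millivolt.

Σ gᵢEᵢ = 3·(48.2) + 24·(-68.0) = -1487.40
Σ gᵢ = 3 + 24 = 27
Vm = -1487.40 / 27 = -55.09 mV

-55 mV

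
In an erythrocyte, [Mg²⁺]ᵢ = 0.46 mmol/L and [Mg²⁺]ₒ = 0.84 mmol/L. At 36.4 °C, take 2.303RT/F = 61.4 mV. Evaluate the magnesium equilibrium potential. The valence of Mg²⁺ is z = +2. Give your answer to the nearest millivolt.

8 mV

E = (61.4/z) · log₁₀([Mg²⁺]_out/[Mg²⁺]_in) with z = +2.
= (61.4/2) · log₁₀(0.84/0.46) = 30.70 · log₁₀(1.826)
= 30.70 · (0.2615) = 8.03 mV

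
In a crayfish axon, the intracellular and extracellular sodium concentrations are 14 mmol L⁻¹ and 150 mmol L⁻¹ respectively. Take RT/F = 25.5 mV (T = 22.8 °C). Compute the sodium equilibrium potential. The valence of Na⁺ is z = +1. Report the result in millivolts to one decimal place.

60.5 mV

E = (25.5/z) · ln([Na⁺]_out/[Na⁺]_in) with z = +1.
= (25.5/1) · ln(150/14) = 25.50 · ln(10.71)
= 25.50 · (2.3716) = 60.48 mV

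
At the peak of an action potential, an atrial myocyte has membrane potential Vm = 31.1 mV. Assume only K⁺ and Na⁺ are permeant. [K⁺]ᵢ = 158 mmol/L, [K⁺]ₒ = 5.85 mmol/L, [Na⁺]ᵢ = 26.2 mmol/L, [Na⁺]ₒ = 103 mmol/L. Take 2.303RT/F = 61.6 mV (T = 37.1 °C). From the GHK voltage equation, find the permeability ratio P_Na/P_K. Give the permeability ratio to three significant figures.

Let α = P_Na/P_K. GHK: Vm = 61.6·log₁₀[(Kₒ + α·Naₒ)/(Kᵢ + α·Naᵢ)].
10^(Vm/61.6) = 10^(31.1/61.6) = 3.1979
So 3.1979·(Kᵢ + α·Naᵢ) = Kₒ + α·Naₒ → α = (3.1979·158.0 − 5.85) / (103.0 − 3.1979·26.2)
α = (505.3 − 5.85) / (103.0 − 83.79) = 499.4/19.21 = 25.99

26.0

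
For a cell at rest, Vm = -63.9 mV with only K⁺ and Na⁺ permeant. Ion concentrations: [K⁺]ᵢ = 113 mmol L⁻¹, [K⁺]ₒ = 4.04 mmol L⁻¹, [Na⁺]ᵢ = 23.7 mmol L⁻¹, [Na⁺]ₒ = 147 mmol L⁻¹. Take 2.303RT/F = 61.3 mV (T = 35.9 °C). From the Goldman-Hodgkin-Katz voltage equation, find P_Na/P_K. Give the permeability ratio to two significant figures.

0.043

Let α = P_Na/P_K. GHK: Vm = 61.3·log₁₀[(Kₒ + α·Naₒ)/(Kᵢ + α·Naᵢ)].
10^(Vm/61.3) = 10^(-63.9/61.3) = 0.090695
So 0.090695·(Kᵢ + α·Naᵢ) = Kₒ + α·Naₒ → α = (0.090695·113.0 − 4.04) / (147.0 − 0.090695·23.7)
α = (10.25 − 4.04) / (147.0 − 2.149) = 6.209/144.9 = 0.04286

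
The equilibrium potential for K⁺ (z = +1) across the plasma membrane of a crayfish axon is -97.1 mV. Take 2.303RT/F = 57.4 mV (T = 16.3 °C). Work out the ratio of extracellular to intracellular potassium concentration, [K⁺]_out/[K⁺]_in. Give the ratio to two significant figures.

0.020

log₁₀([out]/[in]) = E·z/(57.4) = -97.1 × 1 / 57.4 = -1.6916
[out]/[in] = 10^(-1.6916) = 0.02034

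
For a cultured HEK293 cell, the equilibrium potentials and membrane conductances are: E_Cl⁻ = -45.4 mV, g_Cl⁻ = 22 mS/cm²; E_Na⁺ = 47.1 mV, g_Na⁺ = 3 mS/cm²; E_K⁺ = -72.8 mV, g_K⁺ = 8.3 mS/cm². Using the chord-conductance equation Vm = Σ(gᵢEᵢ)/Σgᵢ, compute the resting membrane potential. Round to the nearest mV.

-44 mV

Σ gᵢEᵢ = 22·(-45.4) + 3·(47.1) + 8.3·(-72.8) = -1461.74
Σ gᵢ = 22 + 3 + 8.3 = 33.3
Vm = -1461.74 / 33.3 = -43.90 mV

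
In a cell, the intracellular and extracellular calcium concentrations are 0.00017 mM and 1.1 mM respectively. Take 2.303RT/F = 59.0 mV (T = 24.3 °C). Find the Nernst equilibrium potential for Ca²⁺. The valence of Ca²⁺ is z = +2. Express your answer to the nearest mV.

E = (59.0/z) · log₁₀([Ca²⁺]_out/[Ca²⁺]_in) with z = +2.
= (59.0/2) · log₁₀(1.1/0.00017) = 29.50 · log₁₀(6471)
= 29.50 · (3.8109) = 112.42 mV

112 mV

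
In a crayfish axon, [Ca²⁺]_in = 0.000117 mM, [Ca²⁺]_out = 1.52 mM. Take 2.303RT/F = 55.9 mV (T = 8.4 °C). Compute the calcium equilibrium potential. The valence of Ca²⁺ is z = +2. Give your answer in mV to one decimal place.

115.0 mV

E = (55.9/z) · log₁₀([Ca²⁺]_out/[Ca²⁺]_in) with z = +2.
= (55.9/2) · log₁₀(1.52/0.000117) = 27.95 · log₁₀(1.299e+04)
= 27.95 · (4.1137) = 114.98 mV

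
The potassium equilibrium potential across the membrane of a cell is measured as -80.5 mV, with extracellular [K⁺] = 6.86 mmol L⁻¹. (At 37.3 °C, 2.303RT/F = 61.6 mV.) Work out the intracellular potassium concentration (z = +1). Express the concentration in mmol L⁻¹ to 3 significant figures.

Nernst: E = (61.6/1) · log₁₀([out]/[in]), so log₁₀([out]/[in]) = -80.5 × 1 / 61.6 = -1.3068.
[out]/[in] = 10^(-1.3068) = 0.04934.
[in] = 6.86 / 0.04934 = 139 mmol L⁻¹.

139 mmol L⁻¹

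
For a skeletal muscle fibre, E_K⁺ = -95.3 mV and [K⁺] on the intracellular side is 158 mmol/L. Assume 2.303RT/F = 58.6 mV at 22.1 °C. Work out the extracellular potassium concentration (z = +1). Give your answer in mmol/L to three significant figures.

3.74 mmol/L

Nernst: E = (58.6/1) · log₁₀([out]/[in]), so log₁₀([out]/[in]) = -95.3 × 1 / 58.6 = -1.6263.
[out]/[in] = 10^(-1.6263) = 0.02364.
[out] = 0.02364 × 158 = 3.736 mmol/L.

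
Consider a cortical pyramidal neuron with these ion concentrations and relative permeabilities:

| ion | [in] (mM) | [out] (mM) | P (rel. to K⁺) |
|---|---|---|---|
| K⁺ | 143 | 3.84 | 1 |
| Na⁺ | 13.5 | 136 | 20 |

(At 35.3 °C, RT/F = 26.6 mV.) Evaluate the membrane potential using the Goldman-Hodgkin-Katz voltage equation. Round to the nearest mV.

Vm = 26.6 · ln[(Σ P·[cation]ₒ + Σ P·[anion]ᵢ) / (Σ P·[cation]ᵢ + Σ P·[anion]ₒ)]
Numerator = 1×3.84 + 20×136 = 2724
Denominator = 1×143 + 20×13.5 = 413
Vm = 26.6 · ln(6.5953) = 26.6 × (1.8864) = 50.18 mV

50 mV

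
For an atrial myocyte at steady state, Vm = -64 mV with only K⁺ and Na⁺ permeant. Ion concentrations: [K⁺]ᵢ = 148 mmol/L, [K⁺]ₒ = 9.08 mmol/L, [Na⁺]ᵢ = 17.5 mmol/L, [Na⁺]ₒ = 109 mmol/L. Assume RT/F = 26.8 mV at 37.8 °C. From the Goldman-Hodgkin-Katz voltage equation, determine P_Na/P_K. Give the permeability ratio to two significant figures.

Let α = P_Na/P_K. GHK: Vm = 26.8·ln[(Kₒ + α·Naₒ)/(Kᵢ + α·Naᵢ)].
e^(Vm/26.8) = e^(-64.0/26.8) = 0.091808
So 0.091808·(Kᵢ + α·Naᵢ) = Kₒ + α·Naₒ → α = (0.091808·148.0 − 9.08) / (109.0 − 0.091808·17.5)
α = (13.59 − 9.08) / (109.0 − 1.607) = 4.508/107.4 = 0.04197

0.042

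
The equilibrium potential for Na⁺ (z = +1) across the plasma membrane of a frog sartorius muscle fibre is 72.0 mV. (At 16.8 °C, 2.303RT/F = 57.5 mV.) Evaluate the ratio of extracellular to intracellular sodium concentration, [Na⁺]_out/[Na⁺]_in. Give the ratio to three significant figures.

17.9

log₁₀([out]/[in]) = E·z/(57.5) = 72.0 × 1 / 57.5 = 1.2522
[out]/[in] = 10^(1.2522) = 17.87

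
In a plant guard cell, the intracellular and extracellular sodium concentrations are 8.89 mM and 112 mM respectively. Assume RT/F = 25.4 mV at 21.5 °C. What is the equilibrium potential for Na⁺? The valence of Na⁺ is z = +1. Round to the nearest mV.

E = (25.4/z) · ln([Na⁺]_out/[Na⁺]_in) with z = +1.
= (25.4/1) · ln(112/8.89) = 25.40 · ln(12.6)
= 25.40 · (2.5336) = 64.35 mV

64 mV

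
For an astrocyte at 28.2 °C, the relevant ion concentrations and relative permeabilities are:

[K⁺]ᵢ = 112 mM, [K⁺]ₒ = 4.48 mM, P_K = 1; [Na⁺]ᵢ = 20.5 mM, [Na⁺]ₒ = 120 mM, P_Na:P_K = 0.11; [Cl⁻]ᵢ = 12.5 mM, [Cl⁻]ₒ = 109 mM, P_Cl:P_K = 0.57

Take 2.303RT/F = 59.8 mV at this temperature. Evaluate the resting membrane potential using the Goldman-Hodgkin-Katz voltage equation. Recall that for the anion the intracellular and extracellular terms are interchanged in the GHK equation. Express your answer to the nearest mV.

Vm = 59.8 · log₁₀[(Σ P·[cation]ₒ + Σ P·[anion]ᵢ) / (Σ P·[cation]ᵢ + Σ P·[anion]ₒ)]
Numerator = 1×4.48 + 0.11×120 + 0.57×12.5 = 24.8
Denominator = 1×112 + 0.11×20.5 + 0.57×109 = 176.4
Vm = 59.8 · log₁₀(0.14063) = 59.8 × (-0.8519) = -50.94 mV

-51 mV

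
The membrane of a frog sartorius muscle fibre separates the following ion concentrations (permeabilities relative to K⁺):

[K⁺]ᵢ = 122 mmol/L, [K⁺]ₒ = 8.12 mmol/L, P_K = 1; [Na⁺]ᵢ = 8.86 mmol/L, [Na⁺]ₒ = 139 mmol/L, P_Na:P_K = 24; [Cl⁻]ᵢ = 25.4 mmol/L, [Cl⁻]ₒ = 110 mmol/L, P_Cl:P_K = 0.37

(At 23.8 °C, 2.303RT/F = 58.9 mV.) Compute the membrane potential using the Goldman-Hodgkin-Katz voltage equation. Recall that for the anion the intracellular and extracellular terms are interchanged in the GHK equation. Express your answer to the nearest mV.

56 mV

Vm = 58.9 · log₁₀[(Σ P·[cation]ₒ + Σ P·[anion]ᵢ) / (Σ P·[cation]ᵢ + Σ P·[anion]ₒ)]
Numerator = 1×8.12 + 24×139 + 0.37×25.4 = 3354
Denominator = 1×122 + 24×8.86 + 0.37×110 = 375.3
Vm = 58.9 · log₁₀(8.9346) = 58.9 × (0.9511) = 56.02 mV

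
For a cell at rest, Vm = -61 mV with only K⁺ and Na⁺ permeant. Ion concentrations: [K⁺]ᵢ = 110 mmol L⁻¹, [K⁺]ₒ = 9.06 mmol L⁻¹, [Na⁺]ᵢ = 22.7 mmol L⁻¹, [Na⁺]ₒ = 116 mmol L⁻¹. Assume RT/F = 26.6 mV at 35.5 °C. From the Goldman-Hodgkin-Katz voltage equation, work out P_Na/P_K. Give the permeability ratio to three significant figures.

Let α = P_Na/P_K. GHK: Vm = 26.6·ln[(Kₒ + α·Naₒ)/(Kᵢ + α·Naᵢ)].
e^(Vm/26.6) = e^(-61.0/26.6) = 0.10094
So 0.10094·(Kᵢ + α·Naᵢ) = Kₒ + α·Naₒ → α = (0.10094·110.0 − 9.06) / (116.0 − 0.10094·22.7)
α = (11.1 − 9.06) / (116.0 − 2.291) = 2.043/113.7 = 0.01797

0.0180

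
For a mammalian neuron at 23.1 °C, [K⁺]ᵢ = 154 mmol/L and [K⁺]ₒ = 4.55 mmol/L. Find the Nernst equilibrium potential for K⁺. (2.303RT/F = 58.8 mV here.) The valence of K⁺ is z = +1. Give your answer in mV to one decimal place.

-89.9 mV

E = (58.8/z) · log₁₀([K⁺]_out/[K⁺]_in) with z = +1.
= (58.8/1) · log₁₀(4.55/154) = 58.80 · log₁₀(0.02955)
= 58.80 · (-1.5295) = -89.94 mV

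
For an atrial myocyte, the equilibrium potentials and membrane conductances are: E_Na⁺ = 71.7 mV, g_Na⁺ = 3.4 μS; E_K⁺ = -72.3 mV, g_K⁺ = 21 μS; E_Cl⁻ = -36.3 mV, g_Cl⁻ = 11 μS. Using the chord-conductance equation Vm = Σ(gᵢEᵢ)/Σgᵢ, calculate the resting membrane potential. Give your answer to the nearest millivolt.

Σ gᵢEᵢ = 3.4·(71.7) + 21·(-72.3) + 11·(-36.3) = -1673.82
Σ gᵢ = 3.4 + 21 + 11 = 35.4
Vm = -1673.82 / 35.4 = -47.28 mV

-47 mV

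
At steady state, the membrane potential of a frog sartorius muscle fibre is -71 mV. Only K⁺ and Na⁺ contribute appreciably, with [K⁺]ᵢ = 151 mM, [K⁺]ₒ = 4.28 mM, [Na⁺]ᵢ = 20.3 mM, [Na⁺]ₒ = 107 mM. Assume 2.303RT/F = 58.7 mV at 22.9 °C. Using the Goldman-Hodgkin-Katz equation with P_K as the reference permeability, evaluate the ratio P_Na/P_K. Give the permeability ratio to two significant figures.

Let α = P_Na/P_K. GHK: Vm = 58.7·log₁₀[(Kₒ + α·Naₒ)/(Kᵢ + α·Naᵢ)].
10^(Vm/58.7) = 10^(-71.0/58.7) = 0.061725
So 0.061725·(Kᵢ + α·Naᵢ) = Kₒ + α·Naₒ → α = (0.061725·151.0 − 4.28) / (107.0 − 0.061725·20.3)
α = (9.32 − 4.28) / (107.0 − 1.253) = 5.04/105.7 = 0.04767

0.048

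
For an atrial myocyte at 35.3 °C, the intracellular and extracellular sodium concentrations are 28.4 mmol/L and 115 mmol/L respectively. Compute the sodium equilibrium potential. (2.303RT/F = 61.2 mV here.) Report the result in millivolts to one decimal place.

37.2 mV

E = (61.2/z) · log₁₀([Na⁺]_out/[Na⁺]_in) with z = +1.
= (61.2/1) · log₁₀(115/28.4) = 61.20 · log₁₀(4.049)
= 61.20 · (0.6074) = 37.17 mV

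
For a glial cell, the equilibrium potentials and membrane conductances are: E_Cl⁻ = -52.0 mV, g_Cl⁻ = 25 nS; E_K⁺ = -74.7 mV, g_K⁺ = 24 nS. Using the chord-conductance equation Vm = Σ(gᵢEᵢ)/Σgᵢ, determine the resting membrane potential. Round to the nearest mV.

Σ gᵢEᵢ = 25·(-52.0) + 24·(-74.7) = -3092.80
Σ gᵢ = 25 + 24 = 49
Vm = -3092.80 / 49 = -63.12 mV

-63 mV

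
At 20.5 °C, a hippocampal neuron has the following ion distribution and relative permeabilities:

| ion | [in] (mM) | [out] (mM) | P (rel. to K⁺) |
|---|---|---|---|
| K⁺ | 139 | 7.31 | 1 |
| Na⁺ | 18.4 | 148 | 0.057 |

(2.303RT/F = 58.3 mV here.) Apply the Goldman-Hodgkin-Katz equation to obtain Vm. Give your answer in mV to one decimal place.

Vm = 58.3 · log₁₀[(Σ P·[cation]ₒ + Σ P·[anion]ᵢ) / (Σ P·[cation]ᵢ + Σ P·[anion]ₒ)]
Numerator = 1×7.31 + 0.057×148 = 15.75
Denominator = 1×139 + 0.057×18.4 = 140
Vm = 58.3 · log₁₀(0.11243) = 58.3 × (-0.9491) = -55.33 mV

-55.3 mV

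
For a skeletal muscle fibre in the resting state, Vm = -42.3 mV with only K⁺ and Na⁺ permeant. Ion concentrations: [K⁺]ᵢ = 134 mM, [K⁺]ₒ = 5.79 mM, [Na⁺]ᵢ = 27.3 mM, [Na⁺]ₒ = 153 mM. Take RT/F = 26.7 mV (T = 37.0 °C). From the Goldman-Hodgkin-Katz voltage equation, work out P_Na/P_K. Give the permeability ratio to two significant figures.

Let α = P_Na/P_K. GHK: Vm = 26.7·ln[(Kₒ + α·Naₒ)/(Kᵢ + α·Naᵢ)].
e^(Vm/26.7) = e^(-42.3/26.7) = 0.2051
So 0.2051·(Kᵢ + α·Naᵢ) = Kₒ + α·Naₒ → α = (0.2051·134.0 − 5.79) / (153.0 − 0.2051·27.3)
α = (27.48 − 5.79) / (153.0 − 5.599) = 21.69/147.4 = 0.1472

0.15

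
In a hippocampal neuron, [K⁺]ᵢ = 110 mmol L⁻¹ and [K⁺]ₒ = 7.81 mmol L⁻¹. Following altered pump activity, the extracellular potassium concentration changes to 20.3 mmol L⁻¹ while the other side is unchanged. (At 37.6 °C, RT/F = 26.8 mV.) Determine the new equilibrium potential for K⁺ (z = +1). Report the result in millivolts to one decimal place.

-45.3 mV

After the shift: [K⁺]_out = 20.3, [K⁺]_in = 110 mmol L⁻¹.
E_new = (26.8/1)·ln(20.3/110) = 26.80 · (-1.6899) = -45.29 mV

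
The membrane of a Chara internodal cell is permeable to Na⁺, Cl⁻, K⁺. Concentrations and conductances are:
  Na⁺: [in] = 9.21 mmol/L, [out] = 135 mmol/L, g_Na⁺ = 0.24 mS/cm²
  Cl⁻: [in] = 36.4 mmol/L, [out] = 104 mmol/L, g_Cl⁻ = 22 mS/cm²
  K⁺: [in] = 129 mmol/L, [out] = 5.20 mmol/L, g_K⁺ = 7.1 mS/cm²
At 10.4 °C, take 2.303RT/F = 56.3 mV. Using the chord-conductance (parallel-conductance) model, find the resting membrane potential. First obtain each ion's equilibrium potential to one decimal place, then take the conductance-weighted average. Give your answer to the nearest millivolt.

-38 mV

E_Na⁺ = (56.3/1)·log₁₀(135/9.21) = 65.6 mV
E_Cl⁻ = (56.3/-1)·log₁₀(104/36.4) = -25.7 mV
E_K⁺ = (56.3/1)·log₁₀(5.20/129) = -78.5 mV
Vm = (Σ gᵢEᵢ)/(Σ gᵢ) = (0.24·65.6 + 22·-25.7 + 7.1·-78.5) / (0.24 + 22 + 7.1)
= -1107.01 / 29.34 = -37.73 mV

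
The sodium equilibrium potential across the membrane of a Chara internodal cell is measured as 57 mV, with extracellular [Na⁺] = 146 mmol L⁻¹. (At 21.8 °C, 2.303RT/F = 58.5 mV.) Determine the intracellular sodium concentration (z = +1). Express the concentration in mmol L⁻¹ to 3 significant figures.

Nernst: E = (58.5/1) · log₁₀([out]/[in]), so log₁₀([out]/[in]) = 57.0 × 1 / 58.5 = 0.9744.
[out]/[in] = 10^(0.9744) = 9.427.
[in] = 146 / 9.427 = 15.49 mmol L⁻¹.

15.5 mmol L⁻¹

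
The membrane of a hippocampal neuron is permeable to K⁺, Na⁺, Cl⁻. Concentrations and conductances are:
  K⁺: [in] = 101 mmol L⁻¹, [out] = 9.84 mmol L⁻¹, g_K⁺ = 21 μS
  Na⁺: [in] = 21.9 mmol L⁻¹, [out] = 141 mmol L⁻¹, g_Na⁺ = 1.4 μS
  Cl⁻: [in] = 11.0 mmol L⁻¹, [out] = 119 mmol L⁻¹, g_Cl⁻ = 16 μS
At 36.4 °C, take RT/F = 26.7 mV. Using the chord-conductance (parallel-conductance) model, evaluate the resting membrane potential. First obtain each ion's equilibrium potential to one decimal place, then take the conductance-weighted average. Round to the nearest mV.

E_K⁺ = (26.7/1)·ln(9.84/101) = -62.2 mV
E_Na⁺ = (26.7/1)·ln(141/21.9) = 49.7 mV
E_Cl⁻ = (26.7/-1)·ln(119/11.0) = -63.6 mV
Vm = (Σ gᵢEᵢ)/(Σ gᵢ) = (21·-62.2 + 1.4·49.7 + 16·-63.6) / (21 + 1.4 + 16)
= -2254.22 / 38.4 = -58.70 mV

-59 mV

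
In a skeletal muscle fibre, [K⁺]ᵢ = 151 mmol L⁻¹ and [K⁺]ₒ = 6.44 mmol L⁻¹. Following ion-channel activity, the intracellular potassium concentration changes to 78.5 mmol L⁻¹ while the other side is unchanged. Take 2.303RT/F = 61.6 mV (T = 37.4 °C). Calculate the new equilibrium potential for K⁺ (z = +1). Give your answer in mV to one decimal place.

After the shift: [K⁺]_out = 6.44, [K⁺]_in = 78.5 mmol L⁻¹.
E_new = (61.6/1)·log₁₀(6.44/78.5) = 61.60 · (-1.0860) = -66.90 mV

-66.9 mV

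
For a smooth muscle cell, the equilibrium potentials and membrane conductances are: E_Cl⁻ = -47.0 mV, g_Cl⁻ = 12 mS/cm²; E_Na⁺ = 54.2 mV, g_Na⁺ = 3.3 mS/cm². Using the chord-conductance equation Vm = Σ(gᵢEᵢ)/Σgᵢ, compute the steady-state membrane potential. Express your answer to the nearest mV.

-25 mV

Σ gᵢEᵢ = 12·(-47.0) + 3.3·(54.2) = -385.14
Σ gᵢ = 12 + 3.3 = 15.3
Vm = -385.14 / 15.3 = -25.17 mV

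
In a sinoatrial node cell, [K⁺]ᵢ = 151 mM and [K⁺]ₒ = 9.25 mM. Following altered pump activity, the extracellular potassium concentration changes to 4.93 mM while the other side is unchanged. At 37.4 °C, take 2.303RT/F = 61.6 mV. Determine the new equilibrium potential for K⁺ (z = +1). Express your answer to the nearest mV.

After the shift: [K⁺]_out = 4.93, [K⁺]_in = 151 mM.
E_new = (61.6/1)·log₁₀(4.93/151) = 61.60 · (-1.4861) = -91.55 mV

-92 mV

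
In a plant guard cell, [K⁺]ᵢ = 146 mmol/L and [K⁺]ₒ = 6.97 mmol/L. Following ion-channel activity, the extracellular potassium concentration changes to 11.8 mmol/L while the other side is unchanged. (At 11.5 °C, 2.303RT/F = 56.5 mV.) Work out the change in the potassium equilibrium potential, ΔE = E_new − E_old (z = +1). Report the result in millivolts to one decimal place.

12.9 mV

E_old = (56.5/1)·log₁₀(6.97/146) = -74.64 mV
E_new = (56.5/1)·log₁₀(11.8/146) = -61.72 mV
ΔE = -61.72 − (-74.64) = 12.92 mV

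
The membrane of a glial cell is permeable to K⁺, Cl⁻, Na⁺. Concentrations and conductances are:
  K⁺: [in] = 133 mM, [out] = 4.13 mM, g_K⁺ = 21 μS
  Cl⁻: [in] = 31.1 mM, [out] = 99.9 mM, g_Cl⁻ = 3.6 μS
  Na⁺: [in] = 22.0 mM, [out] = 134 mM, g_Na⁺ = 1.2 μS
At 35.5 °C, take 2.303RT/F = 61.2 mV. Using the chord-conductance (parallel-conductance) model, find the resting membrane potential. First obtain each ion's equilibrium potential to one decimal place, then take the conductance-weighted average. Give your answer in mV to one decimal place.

-77.2 mV

E_K⁺ = (61.2/1)·log₁₀(4.13/133) = -92.3 mV
E_Cl⁻ = (61.2/-1)·log₁₀(99.9/31.1) = -31.0 mV
E_Na⁺ = (61.2/1)·log₁₀(134/22.0) = 48.0 mV
Vm = (Σ gᵢEᵢ)/(Σ gᵢ) = (21·-92.3 + 3.6·-31.0 + 1.2·48.0) / (21 + 3.6 + 1.2)
= -1992.30 / 25.8 = -77.22 mV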